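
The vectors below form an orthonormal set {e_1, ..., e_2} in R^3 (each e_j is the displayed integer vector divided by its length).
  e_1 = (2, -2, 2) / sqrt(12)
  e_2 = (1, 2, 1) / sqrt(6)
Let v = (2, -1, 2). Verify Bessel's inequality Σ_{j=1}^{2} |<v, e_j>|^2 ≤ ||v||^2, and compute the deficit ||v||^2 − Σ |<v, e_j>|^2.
Σ |<v, e_j>|^2 = 9; ||v||^2 = 9; deficit = 0

Write each e_j = u_j / sqrt(<u_j, u_j>) where u_j is the displayed integer vector. Then <v, e_j> = <v, u_j> / sqrt(<u_j, u_j>), so |<v, e_j>|^2 = <v, u_j>^2 / <u_j, u_j>.
Coefficients: <v, e_1> = 10/sqrt(12), <v, e_2> = 2/sqrt(6).
Square and sum: Σ |<v, e_j>|^2 = 9.
Compute ||v||^2 = v·v = 9.
Deficit = 9 − 9 = 0 ≥ 0, confirming Bessel's inequality. (The deficit equals ||v − Σ <v,e_j> e_j||^2, the squared distance from v to span{e_j}.)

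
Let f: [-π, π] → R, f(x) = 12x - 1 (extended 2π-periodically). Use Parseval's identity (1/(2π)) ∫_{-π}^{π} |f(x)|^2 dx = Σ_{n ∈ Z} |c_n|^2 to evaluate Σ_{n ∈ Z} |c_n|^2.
Σ |c_n|^2 = 48π^2 + 1

Expand and integrate term by term over [-π, π]:
  ∫ (12x)^2 dx = 144·(2π^3/3); ∫ 2·12·(-1)·x dx = 0 (odd integrand); ∫ (-1)^2 dx = 1·2π.
So (1/(2π)) ∫_{-π}^{π} (12x - 1)^2 dx = 144π^2/3 + 1 = 48π^2 + 1.
Parseval ⇒ Σ |c_n|^2 = 48π^2 + 1.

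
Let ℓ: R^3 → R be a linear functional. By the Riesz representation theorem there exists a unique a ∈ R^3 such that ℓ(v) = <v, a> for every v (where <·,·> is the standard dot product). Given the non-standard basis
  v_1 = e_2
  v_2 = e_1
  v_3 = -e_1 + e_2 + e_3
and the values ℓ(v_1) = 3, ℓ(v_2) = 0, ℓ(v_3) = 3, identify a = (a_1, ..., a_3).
a = (0, 3, 0)

Write a = (a_1, ..., a_3) in the standard basis. For each basis vector v_i, ℓ(v_i) = <v_i, a> is a linear equation in the a_j's. Collect the n equations into a matrix system V a = ℓ, where row i of V is v_i (expressed in the standard basis). Since V is invertible (lower-triangular with 1s on the diagonal, up to permutation), solve by back-substitution:
  V =
[[0, 1, 0],
 [1, 0, 0],
 [-1, 1, 1]]
  V a = (3, 0, 3)
Solving gives a = (0, 3, 0).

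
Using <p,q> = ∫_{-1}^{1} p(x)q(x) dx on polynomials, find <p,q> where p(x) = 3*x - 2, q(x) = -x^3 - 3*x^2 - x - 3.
<p,q> = 64/5

Expand the product: p(x)·q(x) = -3*x^4 - 7*x^3 + 3*x^2 - 7*x + 6.
∫_{-1}^{1} of each monomial x^k gives [2/(k+1) if k even, 0 if k odd]. Integrating term-by-term (or equivalently evaluating the antiderivative F(x) = -3*x^5/5 - 7*x^4/4 + x^3 - 7*x^2/2 + 6*x at the endpoints):
  F(1) − F(−1) = 23/20 − (-233/20) = 64/5.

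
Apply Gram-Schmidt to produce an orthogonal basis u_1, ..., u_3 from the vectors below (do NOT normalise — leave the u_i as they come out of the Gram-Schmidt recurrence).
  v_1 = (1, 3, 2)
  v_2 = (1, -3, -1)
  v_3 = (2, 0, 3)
Orthogonal basis:
  u_1 = (1, 3, 2)
  u_2 = (12/7, -6/7, 3/7)
  u_3 = (-2/3, -2/3, 4/3)

Apply the Gram-Schmidt recurrence
  u_1 = v_1
  u_i = v_i − Σ_{j<i} ((v_i · u_j) / (u_j · u_j)) · u_j.

Step by step this gives:
  u_1 = (1, 3, 2)
  u_2 = (12/7, -6/7, 3/7)
  u_3 = (-2/3, -2/3, 4/3)

Orthogonality check:
  u_2 · u_1 = 0 (should be 0)
  u_3 · u_1 = 0 (should be 0)
  u_3 · u_2 = 0 (should be 0)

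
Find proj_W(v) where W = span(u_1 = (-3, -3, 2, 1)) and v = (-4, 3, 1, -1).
proj_W(v) = (-12/23, -12/23, 8/23, 4/23)

Set up U = [u_1 | ... | u_1] ∈ R^(4×1). The projector onto W = col(U) is P = U (U^T U)^(-1) U^T.
Compute U^T U =
  [23],
and U^T v = (4).
Solve U^T U · c = U^T v for the coefficients: c = (4/23). The projection is proj_W(v) = U c.
Check: (v - proj_W(v)) · u_1 = 0  (should be 0).
Result: proj_W(v) = (-12/23, -12/23, 8/23, 4/23).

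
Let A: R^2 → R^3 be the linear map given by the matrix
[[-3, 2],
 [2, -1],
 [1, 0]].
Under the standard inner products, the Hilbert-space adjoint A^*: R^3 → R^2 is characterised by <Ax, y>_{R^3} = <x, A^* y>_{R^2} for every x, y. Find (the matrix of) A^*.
A^* = A^T =
[[-3, 2, 1],
 [2, -1, 0]]

For real matrices with standard dot products, the defining identity <Ax, y> = <x, A^* y> gives (Ax)^T y = x^T (A^*) y, i.e. x^T A^T y = x^T (A^*) y. Since this holds for all x, y, we must have A^* = A^T. Therefore
A^* =
[[-3, 2, 1],
 [2, -1, 0]].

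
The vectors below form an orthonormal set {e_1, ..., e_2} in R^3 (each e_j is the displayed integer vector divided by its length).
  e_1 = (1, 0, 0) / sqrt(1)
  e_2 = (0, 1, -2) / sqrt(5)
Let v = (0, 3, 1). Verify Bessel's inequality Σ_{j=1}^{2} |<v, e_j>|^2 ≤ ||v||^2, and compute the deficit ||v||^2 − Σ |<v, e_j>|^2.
Σ |<v, e_j>|^2 = 1/5; ||v||^2 = 10; deficit = 49/5

Write each e_j = u_j / sqrt(<u_j, u_j>) where u_j is the displayed integer vector. Then <v, e_j> = <v, u_j> / sqrt(<u_j, u_j>), so |<v, e_j>|^2 = <v, u_j>^2 / <u_j, u_j>.
Coefficients: <v, e_1> = 0/sqrt(1), <v, e_2> = 1/sqrt(5).
Square and sum: Σ |<v, e_j>|^2 = 1/5.
Compute ||v||^2 = v·v = 10.
Deficit = 10 − 1/5 = 49/5 ≥ 0, confirming Bessel's inequality. (The deficit equals ||v − Σ <v,e_j> e_j||^2, the squared distance from v to span{e_j}.)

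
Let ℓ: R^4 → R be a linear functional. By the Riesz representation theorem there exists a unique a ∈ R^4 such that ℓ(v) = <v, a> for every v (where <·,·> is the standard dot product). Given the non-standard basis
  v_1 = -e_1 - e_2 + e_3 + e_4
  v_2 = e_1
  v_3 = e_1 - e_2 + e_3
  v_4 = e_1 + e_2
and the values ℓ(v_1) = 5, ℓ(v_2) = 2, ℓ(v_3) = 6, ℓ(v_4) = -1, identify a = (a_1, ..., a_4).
a = (2, -3, 1, 3)

Write a = (a_1, ..., a_4) in the standard basis. For each basis vector v_i, ℓ(v_i) = <v_i, a> is a linear equation in the a_j's. Collect the n equations into a matrix system V a = ℓ, where row i of V is v_i (expressed in the standard basis). Since V is invertible (lower-triangular with 1s on the diagonal, up to permutation), solve by back-substitution:
  V =
[[-1, -1, 1, 1],
 [1, 0, 0, 0],
 [1, -1, 1, 0],
 [1, 1, 0, 0]]
  V a = (5, 2, 6, -1)
Solving gives a = (2, -3, 1, 3).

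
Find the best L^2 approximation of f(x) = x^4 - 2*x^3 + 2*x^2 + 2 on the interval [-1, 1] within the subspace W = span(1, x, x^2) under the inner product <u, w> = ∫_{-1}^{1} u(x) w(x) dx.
g(x) = 20*x^2/7 - 6*x/5 + 67/35

The best approximation g ∈ W is the orthogonal projection of f onto W. Writing g = a_0 + a_1 x + a_2 x^2, the coefficients solve the normal equations G · a = b where
  G_{ij} = <φ_i, φ_j> and b_i = <f, φ_i>, with φ_0 = 1, φ_1 = x, φ_2 = x^2.
G =
  [2, 0, 2/3]
  [0, 2/3, 0]
  [2/3, 0, 2/5],
b = (86/15, -4/5, 254/105).
Solving gives a_0 = 67/35, a_1 = -6/5, a_2 = 20/7, so
  g(x) = 20*x^2/7 - 6*x/5 + 67/35.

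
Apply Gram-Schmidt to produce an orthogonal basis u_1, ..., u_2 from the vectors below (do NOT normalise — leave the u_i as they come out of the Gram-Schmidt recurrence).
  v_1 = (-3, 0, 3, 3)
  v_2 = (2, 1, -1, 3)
Orthogonal basis:
  u_1 = (-3, 0, 3, 3)
  u_2 = (2, 1, -1, 3)

Apply the Gram-Schmidt recurrence
  u_1 = v_1
  u_i = v_i − Σ_{j<i} ((v_i · u_j) / (u_j · u_j)) · u_j.

Step by step this gives:
  u_1 = (-3, 0, 3, 3)
  u_2 = (2, 1, -1, 3)

Orthogonality check:
  u_2 · u_1 = 0 (should be 0)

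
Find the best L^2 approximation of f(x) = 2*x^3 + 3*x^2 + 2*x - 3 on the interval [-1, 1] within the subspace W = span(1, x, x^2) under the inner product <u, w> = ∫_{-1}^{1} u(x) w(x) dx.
g(x) = 3*x^2 + 16*x/5 - 3

The best approximation g ∈ W is the orthogonal projection of f onto W. Writing g = a_0 + a_1 x + a_2 x^2, the coefficients solve the normal equations G · a = b where
  G_{ij} = <φ_i, φ_j> and b_i = <f, φ_i>, with φ_0 = 1, φ_1 = x, φ_2 = x^2.
G =
  [2, 0, 2/3]
  [0, 2/3, 0]
  [2/3, 0, 2/5],
b = (-4, 32/15, -4/5).
Solving gives a_0 = -3, a_1 = 16/5, a_2 = 3, so
  g(x) = 3*x^2 + 16*x/5 - 3.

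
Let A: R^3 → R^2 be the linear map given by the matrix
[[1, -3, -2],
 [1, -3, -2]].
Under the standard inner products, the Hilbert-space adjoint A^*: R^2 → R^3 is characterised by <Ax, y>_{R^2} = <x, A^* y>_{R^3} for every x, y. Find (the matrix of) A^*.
A^* = A^T =
[[1, 1],
 [-3, -3],
 [-2, -2]]

For real matrices with standard dot products, the defining identity <Ax, y> = <x, A^* y> gives (Ax)^T y = x^T (A^*) y, i.e. x^T A^T y = x^T (A^*) y. Since this holds for all x, y, we must have A^* = A^T. Therefore
A^* =
[[1, 1],
 [-3, -3],
 [-2, -2]].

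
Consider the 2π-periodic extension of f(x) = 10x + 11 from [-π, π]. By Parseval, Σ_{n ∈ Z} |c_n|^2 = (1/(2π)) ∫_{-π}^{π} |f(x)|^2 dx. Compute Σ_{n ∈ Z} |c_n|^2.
Σ |c_n|^2 = 100π^2/3 + 121

Expand and integrate term by term over [-π, π]:
  ∫ (10x)^2 dx = 100·(2π^3/3); ∫ 2·10·(11)·x dx = 0 (odd integrand); ∫ 11^2 dx = 121·2π.
So (1/(2π)) ∫_{-π}^{π} (10x + 11)^2 dx = 100π^2/3 + 121 = 100π^2/3 + 121.
Parseval ⇒ Σ |c_n|^2 = 100π^2/3 + 121.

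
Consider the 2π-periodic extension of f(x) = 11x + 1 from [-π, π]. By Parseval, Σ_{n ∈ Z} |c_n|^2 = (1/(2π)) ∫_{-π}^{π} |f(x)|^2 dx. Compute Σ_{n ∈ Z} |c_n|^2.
Σ |c_n|^2 = 121π^2/3 + 1

Expand and integrate term by term over [-π, π]:
  ∫ (11x)^2 dx = 121·(2π^3/3); ∫ 2·11·(1)·x dx = 0 (odd integrand); ∫ 1^2 dx = 1·2π.
So (1/(2π)) ∫_{-π}^{π} (11x + 1)^2 dx = 121π^2/3 + 1 = 121π^2/3 + 1.
Parseval ⇒ Σ |c_n|^2 = 121π^2/3 + 1.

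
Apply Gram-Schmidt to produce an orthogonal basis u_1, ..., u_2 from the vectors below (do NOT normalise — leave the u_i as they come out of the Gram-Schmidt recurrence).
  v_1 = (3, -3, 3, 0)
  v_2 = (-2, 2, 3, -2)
Orthogonal basis:
  u_1 = (3, -3, 3, 0)
  u_2 = (-5/3, 5/3, 10/3, -2)

Apply the Gram-Schmidt recurrence
  u_1 = v_1
  u_i = v_i − Σ_{j<i} ((v_i · u_j) / (u_j · u_j)) · u_j.

Step by step this gives:
  u_1 = (3, -3, 3, 0)
  u_2 = (-5/3, 5/3, 10/3, -2)

Orthogonality check:
  u_2 · u_1 = 0 (should be 0)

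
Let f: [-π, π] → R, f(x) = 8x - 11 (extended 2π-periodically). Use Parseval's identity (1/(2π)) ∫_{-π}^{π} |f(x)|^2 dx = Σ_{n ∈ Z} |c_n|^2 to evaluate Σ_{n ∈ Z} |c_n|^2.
Σ |c_n|^2 = 64π^2/3 + 121

Expand and integrate term by term over [-π, π]:
  ∫ (8x)^2 dx = 64·(2π^3/3); ∫ 2·8·(-11)·x dx = 0 (odd integrand); ∫ (-11)^2 dx = 121·2π.
So (1/(2π)) ∫_{-π}^{π} (8x - 11)^2 dx = 64π^2/3 + 121 = 64π^2/3 + 121.
Parseval ⇒ Σ |c_n|^2 = 64π^2/3 + 121.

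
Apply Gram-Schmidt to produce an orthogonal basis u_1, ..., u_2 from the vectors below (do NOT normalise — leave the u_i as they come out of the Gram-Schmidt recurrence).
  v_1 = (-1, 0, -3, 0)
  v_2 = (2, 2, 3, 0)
Orthogonal basis:
  u_1 = (-1, 0, -3, 0)
  u_2 = (9/10, 2, -3/10, 0)

Apply the Gram-Schmidt recurrence
  u_1 = v_1
  u_i = v_i − Σ_{j<i} ((v_i · u_j) / (u_j · u_j)) · u_j.

Step by step this gives:
  u_1 = (-1, 0, -3, 0)
  u_2 = (9/10, 2, -3/10, 0)

Orthogonality check:
  u_2 · u_1 = 0 (should be 0)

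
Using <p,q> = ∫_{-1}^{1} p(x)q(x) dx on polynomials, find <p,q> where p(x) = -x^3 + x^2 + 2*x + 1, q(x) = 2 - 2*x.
<p,q> = 52/15

Expand the product: p(x)·q(x) = 2*x^4 - 4*x^3 - 2*x^2 + 2*x + 2.
∫_{-1}^{1} of each monomial x^k gives [2/(k+1) if k even, 0 if k odd]. Integrating term-by-term (or equivalently evaluating the antiderivative F(x) = 2*x^5/5 - x^4 - 2*x^3/3 + x^2 + 2*x at the endpoints):
  F(1) − F(−1) = 26/15 − (-26/15) = 52/15.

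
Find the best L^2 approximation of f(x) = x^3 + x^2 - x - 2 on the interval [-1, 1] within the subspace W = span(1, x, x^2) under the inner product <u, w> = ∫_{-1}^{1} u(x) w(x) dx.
g(x) = x^2 - 2*x/5 - 2

The best approximation g ∈ W is the orthogonal projection of f onto W. Writing g = a_0 + a_1 x + a_2 x^2, the coefficients solve the normal equations G · a = b where
  G_{ij} = <φ_i, φ_j> and b_i = <f, φ_i>, with φ_0 = 1, φ_1 = x, φ_2 = x^2.
G =
  [2, 0, 2/3]
  [0, 2/3, 0]
  [2/3, 0, 2/5],
b = (-10/3, -4/15, -14/15).
Solving gives a_0 = -2, a_1 = -2/5, a_2 = 1, so
  g(x) = x^2 - 2*x/5 - 2.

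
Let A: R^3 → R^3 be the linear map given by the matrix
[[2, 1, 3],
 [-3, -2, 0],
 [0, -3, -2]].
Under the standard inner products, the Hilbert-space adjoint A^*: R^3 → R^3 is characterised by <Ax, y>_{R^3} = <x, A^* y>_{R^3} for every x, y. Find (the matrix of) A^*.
A^* = A^T =
[[2, -3, 0],
 [1, -2, -3],
 [3, 0, -2]]

For real matrices with standard dot products, the defining identity <Ax, y> = <x, A^* y> gives (Ax)^T y = x^T (A^*) y, i.e. x^T A^T y = x^T (A^*) y. Since this holds for all x, y, we must have A^* = A^T. Therefore
A^* =
[[2, -3, 0],
 [1, -2, -3],
 [3, 0, -2]].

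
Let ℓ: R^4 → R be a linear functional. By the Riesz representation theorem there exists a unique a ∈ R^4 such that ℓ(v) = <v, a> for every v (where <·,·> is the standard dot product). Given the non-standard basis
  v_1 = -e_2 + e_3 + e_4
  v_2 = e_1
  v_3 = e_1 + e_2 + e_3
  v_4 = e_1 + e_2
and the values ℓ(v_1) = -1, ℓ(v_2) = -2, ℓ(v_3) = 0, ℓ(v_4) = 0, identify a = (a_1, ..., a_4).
a = (-2, 2, 0, 1)

Write a = (a_1, ..., a_4) in the standard basis. For each basis vector v_i, ℓ(v_i) = <v_i, a> is a linear equation in the a_j's. Collect the n equations into a matrix system V a = ℓ, where row i of V is v_i (expressed in the standard basis). Since V is invertible (lower-triangular with 1s on the diagonal, up to permutation), solve by back-substitution:
  V =
[[0, -1, 1, 1],
 [1, 0, 0, 0],
 [1, 1, 1, 0],
 [1, 1, 0, 0]]
  V a = (-1, -2, 0, 0)
Solving gives a = (-2, 2, 0, 1).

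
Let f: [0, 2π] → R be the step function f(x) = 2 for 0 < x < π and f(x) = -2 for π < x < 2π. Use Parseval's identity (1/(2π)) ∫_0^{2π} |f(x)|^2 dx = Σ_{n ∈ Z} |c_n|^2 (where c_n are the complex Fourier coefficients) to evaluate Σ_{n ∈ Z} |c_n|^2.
Σ |c_n|^2 = 4

Parseval equates the L^2 energy of f (normalised by 1/(2π)) with the ℓ^2 sum of its Fourier coefficients: (1/(2π)) ∫_0^{2π} |f|^2 = Σ |c_n|^2.
Compute the left side: (1/(2π)) [∫_0^π 2^2 dx + ∫_π^{2π} (-2)^2 dx] = (1/(2π)) · (4π + 4π) = (4 + 4)/2 = 4.
So Σ_{n ∈ Z} |c_n|^2 = 4.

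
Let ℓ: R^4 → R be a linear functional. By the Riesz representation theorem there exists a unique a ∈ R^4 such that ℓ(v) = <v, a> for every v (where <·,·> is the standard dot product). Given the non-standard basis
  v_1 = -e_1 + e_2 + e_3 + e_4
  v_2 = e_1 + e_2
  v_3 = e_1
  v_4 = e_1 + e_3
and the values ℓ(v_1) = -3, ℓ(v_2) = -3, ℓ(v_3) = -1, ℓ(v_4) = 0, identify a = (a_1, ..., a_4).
a = (-1, -2, 1, -3)

Write a = (a_1, ..., a_4) in the standard basis. For each basis vector v_i, ℓ(v_i) = <v_i, a> is a linear equation in the a_j's. Collect the n equations into a matrix system V a = ℓ, where row i of V is v_i (expressed in the standard basis). Since V is invertible (lower-triangular with 1s on the diagonal, up to permutation), solve by back-substitution:
  V =
[[-1, 1, 1, 1],
 [1, 1, 0, 0],
 [1, 0, 0, 0],
 [1, 0, 1, 0]]
  V a = (-3, -3, -1, 0)
Solving gives a = (-1, -2, 1, -3).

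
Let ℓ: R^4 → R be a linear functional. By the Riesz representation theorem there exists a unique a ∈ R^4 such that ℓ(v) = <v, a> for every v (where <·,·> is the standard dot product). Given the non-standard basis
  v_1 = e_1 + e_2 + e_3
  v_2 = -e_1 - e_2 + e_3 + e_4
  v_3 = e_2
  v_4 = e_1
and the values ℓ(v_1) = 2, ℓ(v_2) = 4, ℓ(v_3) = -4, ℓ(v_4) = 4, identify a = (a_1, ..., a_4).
a = (4, -4, 2, 2)

Write a = (a_1, ..., a_4) in the standard basis. For each basis vector v_i, ℓ(v_i) = <v_i, a> is a linear equation in the a_j's. Collect the n equations into a matrix system V a = ℓ, where row i of V is v_i (expressed in the standard basis). Since V is invertible (lower-triangular with 1s on the diagonal, up to permutation), solve by back-substitution:
  V =
[[1, 1, 1, 0],
 [-1, -1, 1, 1],
 [0, 1, 0, 0],
 [1, 0, 0, 0]]
  V a = (2, 4, -4, 4)
Solving gives a = (4, -4, 2, 2).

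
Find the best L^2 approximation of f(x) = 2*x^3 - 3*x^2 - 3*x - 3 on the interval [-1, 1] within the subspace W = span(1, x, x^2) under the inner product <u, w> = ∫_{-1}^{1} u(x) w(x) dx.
g(x) = -3*x^2 - 9*x/5 - 3

The best approximation g ∈ W is the orthogonal projection of f onto W. Writing g = a_0 + a_1 x + a_2 x^2, the coefficients solve the normal equations G · a = b where
  G_{ij} = <φ_i, φ_j> and b_i = <f, φ_i>, with φ_0 = 1, φ_1 = x, φ_2 = x^2.
G =
  [2, 0, 2/3]
  [0, 2/3, 0]
  [2/3, 0, 2/5],
b = (-8, -6/5, -16/5).
Solving gives a_0 = -3, a_1 = -9/5, a_2 = -3, so
  g(x) = -3*x^2 - 9*x/5 - 3.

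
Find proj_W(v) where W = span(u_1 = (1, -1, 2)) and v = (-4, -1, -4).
proj_W(v) = (-11/6, 11/6, -11/3)

Set up U = [u_1 | ... | u_1] ∈ R^(3×1). The projector onto W = col(U) is P = U (U^T U)^(-1) U^T.
Compute U^T U =
  [6],
and U^T v = (-11).
Solve U^T U · c = U^T v for the coefficients: c = (-11/6). The projection is proj_W(v) = U c.
Check: (v - proj_W(v)) · u_1 = 0  (should be 0).
Result: proj_W(v) = (-11/6, 11/6, -11/3).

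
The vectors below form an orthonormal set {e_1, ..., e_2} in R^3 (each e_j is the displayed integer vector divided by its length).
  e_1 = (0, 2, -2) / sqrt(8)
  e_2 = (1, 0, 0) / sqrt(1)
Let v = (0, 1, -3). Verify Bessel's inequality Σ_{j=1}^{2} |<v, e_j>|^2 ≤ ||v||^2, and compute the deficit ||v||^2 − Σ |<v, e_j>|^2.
Σ |<v, e_j>|^2 = 8; ||v||^2 = 10; deficit = 2

Write each e_j = u_j / sqrt(<u_j, u_j>) where u_j is the displayed integer vector. Then <v, e_j> = <v, u_j> / sqrt(<u_j, u_j>), so |<v, e_j>|^2 = <v, u_j>^2 / <u_j, u_j>.
Coefficients: <v, e_1> = 8/sqrt(8), <v, e_2> = 0/sqrt(1).
Square and sum: Σ |<v, e_j>|^2 = 8.
Compute ||v||^2 = v·v = 10.
Deficit = 10 − 8 = 2 ≥ 0, confirming Bessel's inequality. (The deficit equals ||v − Σ <v,e_j> e_j||^2, the squared distance from v to span{e_j}.)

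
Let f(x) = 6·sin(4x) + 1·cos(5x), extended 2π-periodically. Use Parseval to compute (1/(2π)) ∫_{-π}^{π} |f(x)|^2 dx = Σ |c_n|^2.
Σ |c_n|^2 = 37/2

Expand |f|^2 and use orthogonality of {sin(nx), cos(mx)} on [-π, π]:
  ∫_{-π}^{π} sin(nx)^2 dx = π, ∫ cos(mx)^2 dx = π, and cross terms integrate to 0.
So ∫_{-π}^{π} f(x)^2 dx = 6^2 · π + 1^2 · π = (36 + 1)π.
Divide by 2π: (36 + 1)/2 = 37/2.
By Parseval, this equals Σ |c_n|^2.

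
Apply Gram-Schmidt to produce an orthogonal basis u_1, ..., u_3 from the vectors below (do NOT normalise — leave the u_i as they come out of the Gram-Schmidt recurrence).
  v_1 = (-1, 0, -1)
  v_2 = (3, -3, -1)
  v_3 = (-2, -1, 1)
Orthogonal basis:
  u_1 = (-1, 0, -1)
  u_2 = (2, -3, -2)
  u_3 = (-39/34, -26/17, 39/34)

Apply the Gram-Schmidt recurrence
  u_1 = v_1
  u_i = v_i − Σ_{j<i} ((v_i · u_j) / (u_j · u_j)) · u_j.

Step by step this gives:
  u_1 = (-1, 0, -1)
  u_2 = (2, -3, -2)
  u_3 = (-39/34, -26/17, 39/34)

Orthogonality check:
  u_2 · u_1 = 0 (should be 0)
  u_3 · u_1 = 0 (should be 0)
  u_3 · u_2 = 0 (should be 0)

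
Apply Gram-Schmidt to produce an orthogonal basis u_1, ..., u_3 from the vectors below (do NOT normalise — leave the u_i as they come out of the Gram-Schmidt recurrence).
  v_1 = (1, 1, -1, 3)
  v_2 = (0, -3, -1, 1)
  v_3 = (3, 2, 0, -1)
Orthogonal basis:
  u_1 = (1, 1, -1, 3)
  u_2 = (-1/12, -37/12, -11/12, 3/4)
  u_3 = (364/131, -25/131, -57/131, -132/131)

Apply the Gram-Schmidt recurrence
  u_1 = v_1
  u_i = v_i − Σ_{j<i} ((v_i · u_j) / (u_j · u_j)) · u_j.

Step by step this gives:
  u_1 = (1, 1, -1, 3)
  u_2 = (-1/12, -37/12, -11/12, 3/4)
  u_3 = (364/131, -25/131, -57/131, -132/131)

Orthogonality check:
  u_2 · u_1 = 0 (should be 0)
  u_3 · u_1 = 0 (should be 0)
  u_3 · u_2 = 0 (should be 0)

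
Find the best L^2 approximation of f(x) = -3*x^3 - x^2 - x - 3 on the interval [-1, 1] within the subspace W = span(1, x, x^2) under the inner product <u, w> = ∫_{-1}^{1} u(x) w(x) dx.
g(x) = -x^2 - 14*x/5 - 3

The best approximation g ∈ W is the orthogonal projection of f onto W. Writing g = a_0 + a_1 x + a_2 x^2, the coefficients solve the normal equations G · a = b where
  G_{ij} = <φ_i, φ_j> and b_i = <f, φ_i>, with φ_0 = 1, φ_1 = x, φ_2 = x^2.
G =
  [2, 0, 2/3]
  [0, 2/3, 0]
  [2/3, 0, 2/5],
b = (-20/3, -28/15, -12/5).
Solving gives a_0 = -3, a_1 = -14/5, a_2 = -1, so
  g(x) = -x^2 - 14*x/5 - 3.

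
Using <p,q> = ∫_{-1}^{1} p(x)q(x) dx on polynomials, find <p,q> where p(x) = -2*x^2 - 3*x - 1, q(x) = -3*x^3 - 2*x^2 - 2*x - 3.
<p,q> = 308/15

Expand the product: p(x)·q(x) = 6*x^5 + 13*x^4 + 13*x^3 + 14*x^2 + 11*x + 3.
∫_{-1}^{1} of each monomial x^k gives [2/(k+1) if k even, 0 if k odd]. Integrating term-by-term (or equivalently evaluating the antiderivative F(x) = x^6 + 13*x^5/5 + 13*x^4/4 + 14*x^3/3 + 11*x^2/2 + 3*x at the endpoints):
  F(1) − F(−1) = 1201/60 − (-31/60) = 308/15.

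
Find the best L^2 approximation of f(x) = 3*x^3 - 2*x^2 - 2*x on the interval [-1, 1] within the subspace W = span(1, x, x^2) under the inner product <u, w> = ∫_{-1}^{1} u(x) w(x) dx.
g(x) = -2*x^2 - x/5

The best approximation g ∈ W is the orthogonal projection of f onto W. Writing g = a_0 + a_1 x + a_2 x^2, the coefficients solve the normal equations G · a = b where
  G_{ij} = <φ_i, φ_j> and b_i = <f, φ_i>, with φ_0 = 1, φ_1 = x, φ_2 = x^2.
G =
  [2, 0, 2/3]
  [0, 2/3, 0]
  [2/3, 0, 2/5],
b = (-4/3, -2/15, -4/5).
Solving gives a_0 = 0, a_1 = -1/5, a_2 = -2, so
  g(x) = -2*x^2 - x/5.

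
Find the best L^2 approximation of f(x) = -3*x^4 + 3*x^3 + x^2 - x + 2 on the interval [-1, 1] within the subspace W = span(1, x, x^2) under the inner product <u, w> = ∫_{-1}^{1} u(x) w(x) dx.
g(x) = -11*x^2/7 + 4*x/5 + 79/35

The best approximation g ∈ W is the orthogonal projection of f onto W. Writing g = a_0 + a_1 x + a_2 x^2, the coefficients solve the normal equations G · a = b where
  G_{ij} = <φ_i, φ_j> and b_i = <f, φ_i>, with φ_0 = 1, φ_1 = x, φ_2 = x^2.
G =
  [2, 0, 2/3]
  [0, 2/3, 0]
  [2/3, 0, 2/5],
b = (52/15, 8/15, 92/105).
Solving gives a_0 = 79/35, a_1 = 4/5, a_2 = -11/7, so
  g(x) = -11*x^2/7 + 4*x/5 + 79/35.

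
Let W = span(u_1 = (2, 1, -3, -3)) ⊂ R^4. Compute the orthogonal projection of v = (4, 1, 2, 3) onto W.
proj_W(v) = (-12/23, -6/23, 18/23, 18/23)

Set up U = [u_1 | ... | u_1] ∈ R^(4×1). The projector onto W = col(U) is P = U (U^T U)^(-1) U^T.
Compute U^T U =
  [23],
and U^T v = (-6).
Solve U^T U · c = U^T v for the coefficients: c = (-6/23). The projection is proj_W(v) = U c.
Check: (v - proj_W(v)) · u_1 = 0  (should be 0).
Result: proj_W(v) = (-12/23, -6/23, 18/23, 18/23).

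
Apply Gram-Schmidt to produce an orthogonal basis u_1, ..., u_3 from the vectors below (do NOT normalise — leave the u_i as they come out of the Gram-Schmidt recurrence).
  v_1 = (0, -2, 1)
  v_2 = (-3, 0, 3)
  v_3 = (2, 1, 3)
Orthogonal basis:
  u_1 = (0, -2, 1)
  u_2 = (-3, 6/5, 12/5)
  u_3 = (22/9, 11/9, 22/9)

Apply the Gram-Schmidt recurrence
  u_1 = v_1
  u_i = v_i − Σ_{j<i} ((v_i · u_j) / (u_j · u_j)) · u_j.

Step by step this gives:
  u_1 = (0, -2, 1)
  u_2 = (-3, 6/5, 12/5)
  u_3 = (22/9, 11/9, 22/9)

Orthogonality check:
  u_2 · u_1 = 0 (should be 0)
  u_3 · u_1 = 0 (should be 0)
  u_3 · u_2 = 0 (should be 0)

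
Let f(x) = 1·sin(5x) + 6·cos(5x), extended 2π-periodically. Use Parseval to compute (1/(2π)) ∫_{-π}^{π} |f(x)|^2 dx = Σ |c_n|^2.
Σ |c_n|^2 = 37/2

Expand |f|^2 and use orthogonality of {sin(nx), cos(mx)} on [-π, π]:
  ∫_{-π}^{π} sin(nx)^2 dx = π, ∫ cos(mx)^2 dx = π, and cross terms integrate to 0.
So ∫_{-π}^{π} f(x)^2 dx = 1^2 · π + 6^2 · π = (1 + 36)π.
Divide by 2π: (1 + 36)/2 = 37/2.
By Parseval, this equals Σ |c_n|^2.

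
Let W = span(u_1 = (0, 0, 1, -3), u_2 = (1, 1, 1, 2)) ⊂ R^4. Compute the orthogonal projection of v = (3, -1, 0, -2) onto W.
proj_W(v) = (2/9, 2/9, 14/15, -76/45)

Set up U = [u_1 | ... | u_2] ∈ R^(4×2). The projector onto W = col(U) is P = U (U^T U)^(-1) U^T.
Compute U^T U =
  [10, -5]
  [-5, 7],
and U^T v = (6, -2).
Solve U^T U · c = U^T v for the coefficients: c = (32/45, 2/9). The projection is proj_W(v) = U c.
Check: (v - proj_W(v)) · u_1 = 0  (should be 0).
Check: (v - proj_W(v)) · u_2 = 0  (should be 0).
Result: proj_W(v) = (2/9, 2/9, 14/15, -76/45).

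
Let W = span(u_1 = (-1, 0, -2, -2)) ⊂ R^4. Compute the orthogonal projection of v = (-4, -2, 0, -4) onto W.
proj_W(v) = (-4/3, 0, -8/3, -8/3)

Set up U = [u_1 | ... | u_1] ∈ R^(4×1). The projector onto W = col(U) is P = U (U^T U)^(-1) U^T.
Compute U^T U =
  [9],
and U^T v = (12).
Solve U^T U · c = U^T v for the coefficients: c = (4/3). The projection is proj_W(v) = U c.
Check: (v - proj_W(v)) · u_1 = 0  (should be 0).
Result: proj_W(v) = (-4/3, 0, -8/3, -8/3).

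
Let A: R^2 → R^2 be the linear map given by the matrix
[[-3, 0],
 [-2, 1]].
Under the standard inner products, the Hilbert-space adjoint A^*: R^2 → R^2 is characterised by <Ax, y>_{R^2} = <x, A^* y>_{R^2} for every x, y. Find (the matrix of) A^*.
A^* = A^T =
[[-3, -2],
 [0, 1]]

For real matrices with standard dot products, the defining identity <Ax, y> = <x, A^* y> gives (Ax)^T y = x^T (A^*) y, i.e. x^T A^T y = x^T (A^*) y. Since this holds for all x, y, we must have A^* = A^T. Therefore
A^* =
[[-3, -2],
 [0, 1]].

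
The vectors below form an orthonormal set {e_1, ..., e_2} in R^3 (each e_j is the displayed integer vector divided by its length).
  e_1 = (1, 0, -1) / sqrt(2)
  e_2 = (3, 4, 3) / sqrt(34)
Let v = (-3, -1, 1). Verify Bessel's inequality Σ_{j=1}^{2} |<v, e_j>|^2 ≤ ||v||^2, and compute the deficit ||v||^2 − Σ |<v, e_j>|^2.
Σ |<v, e_j>|^2 = 186/17; ||v||^2 = 11; deficit = 1/17

Write each e_j = u_j / sqrt(<u_j, u_j>) where u_j is the displayed integer vector. Then <v, e_j> = <v, u_j> / sqrt(<u_j, u_j>), so |<v, e_j>|^2 = <v, u_j>^2 / <u_j, u_j>.
Coefficients: <v, e_1> = -4/sqrt(2), <v, e_2> = -10/sqrt(34).
Square and sum: Σ |<v, e_j>|^2 = 186/17.
Compute ||v||^2 = v·v = 11.
Deficit = 11 − 186/17 = 1/17 ≥ 0, confirming Bessel's inequality. (The deficit equals ||v − Σ <v,e_j> e_j||^2, the squared distance from v to span{e_j}.)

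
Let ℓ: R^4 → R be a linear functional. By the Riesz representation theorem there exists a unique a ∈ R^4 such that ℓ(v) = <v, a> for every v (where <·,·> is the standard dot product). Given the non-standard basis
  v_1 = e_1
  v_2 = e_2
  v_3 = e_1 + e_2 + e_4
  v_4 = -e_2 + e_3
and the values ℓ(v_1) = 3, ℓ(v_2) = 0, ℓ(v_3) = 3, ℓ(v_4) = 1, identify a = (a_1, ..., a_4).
a = (3, 0, 1, 0)

Write a = (a_1, ..., a_4) in the standard basis. For each basis vector v_i, ℓ(v_i) = <v_i, a> is a linear equation in the a_j's. Collect the n equations into a matrix system V a = ℓ, where row i of V is v_i (expressed in the standard basis). Since V is invertible (lower-triangular with 1s on the diagonal, up to permutation), solve by back-substitution:
  V =
[[1, 0, 0, 0],
 [0, 1, 0, 0],
 [1, 1, 0, 1],
 [0, -1, 1, 0]]
  V a = (3, 0, 3, 1)
Solving gives a = (3, 0, 1, 0).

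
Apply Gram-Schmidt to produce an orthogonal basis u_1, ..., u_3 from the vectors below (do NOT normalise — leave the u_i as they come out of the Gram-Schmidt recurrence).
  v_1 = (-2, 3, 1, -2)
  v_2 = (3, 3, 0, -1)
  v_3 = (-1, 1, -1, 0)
Orthogonal basis:
  u_1 = (-2, 3, 1, -2)
  u_2 = (32/9, 13/6, -5/18, -4/9)
  u_3 = (-105/317, 149/317, -393/317, 132/317)

Apply the Gram-Schmidt recurrence
  u_1 = v_1
  u_i = v_i − Σ_{j<i} ((v_i · u_j) / (u_j · u_j)) · u_j.

Step by step this gives:
  u_1 = (-2, 3, 1, -2)
  u_2 = (32/9, 13/6, -5/18, -4/9)
  u_3 = (-105/317, 149/317, -393/317, 132/317)

Orthogonality check:
  u_2 · u_1 = 0 (should be 0)
  u_3 · u_1 = 0 (should be 0)
  u_3 · u_2 = 0 (should be 0)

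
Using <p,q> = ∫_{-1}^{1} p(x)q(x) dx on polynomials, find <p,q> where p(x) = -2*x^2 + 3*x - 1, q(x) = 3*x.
<p,q> = 6

Expand the product: p(x)·q(x) = -6*x^3 + 9*x^2 - 3*x.
∫_{-1}^{1} of each monomial x^k gives [2/(k+1) if k even, 0 if k odd]. Integrating term-by-term (or equivalently evaluating the antiderivative F(x) = -3*x^4/2 + 3*x^3 - 3*x^2/2 at the endpoints):
  F(1) − F(−1) = 0 − (-6) = 6.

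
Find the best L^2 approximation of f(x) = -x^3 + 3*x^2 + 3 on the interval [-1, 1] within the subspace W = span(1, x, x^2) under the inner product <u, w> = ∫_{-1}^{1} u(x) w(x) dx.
g(x) = 3*x^2 - 3*x/5 + 3

The best approximation g ∈ W is the orthogonal projection of f onto W. Writing g = a_0 + a_1 x + a_2 x^2, the coefficients solve the normal equations G · a = b where
  G_{ij} = <φ_i, φ_j> and b_i = <f, φ_i>, with φ_0 = 1, φ_1 = x, φ_2 = x^2.
G =
  [2, 0, 2/3]
  [0, 2/3, 0]
  [2/3, 0, 2/5],
b = (8, -2/5, 16/5).
Solving gives a_0 = 3, a_1 = -3/5, a_2 = 3, so
  g(x) = 3*x^2 - 3*x/5 + 3.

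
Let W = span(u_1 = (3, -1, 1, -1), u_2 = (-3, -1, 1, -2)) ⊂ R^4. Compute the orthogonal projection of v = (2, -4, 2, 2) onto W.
proj_W(v) = (384/155, -132/155, 132/155, -134/155)

Set up U = [u_1 | ... | u_2] ∈ R^(4×2). The projector onto W = col(U) is P = U (U^T U)^(-1) U^T.
Compute U^T U =
  [12, -5]
  [-5, 15],
and U^T v = (10, -4).
Solve U^T U · c = U^T v for the coefficients: c = (26/31, 2/155). The projection is proj_W(v) = U c.
Check: (v - proj_W(v)) · u_1 = 0  (should be 0).
Check: (v - proj_W(v)) · u_2 = 0  (should be 0).
Result: proj_W(v) = (384/155, -132/155, 132/155, -134/155).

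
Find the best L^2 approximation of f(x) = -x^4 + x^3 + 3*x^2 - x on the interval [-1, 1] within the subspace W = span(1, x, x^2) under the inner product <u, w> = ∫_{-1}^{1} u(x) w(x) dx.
g(x) = 15*x^2/7 - 2*x/5 + 3/35

The best approximation g ∈ W is the orthogonal projection of f onto W. Writing g = a_0 + a_1 x + a_2 x^2, the coefficients solve the normal equations G · a = b where
  G_{ij} = <φ_i, φ_j> and b_i = <f, φ_i>, with φ_0 = 1, φ_1 = x, φ_2 = x^2.
G =
  [2, 0, 2/3]
  [0, 2/3, 0]
  [2/3, 0, 2/5],
b = (8/5, -4/15, 32/35).
Solving gives a_0 = 3/35, a_1 = -2/5, a_2 = 15/7, so
  g(x) = 15*x^2/7 - 2*x/5 + 3/35.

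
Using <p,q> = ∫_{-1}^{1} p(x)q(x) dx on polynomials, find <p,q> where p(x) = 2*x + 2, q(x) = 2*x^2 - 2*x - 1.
<p,q> = -4

Expand the product: p(x)·q(x) = 4*x^3 - 6*x - 2.
∫_{-1}^{1} of each monomial x^k gives [2/(k+1) if k even, 0 if k odd]. Integrating term-by-term (or equivalently evaluating the antiderivative F(x) = x^4 - 3*x^2 - 2*x at the endpoints):
  F(1) − F(−1) = -4 − (0) = -4.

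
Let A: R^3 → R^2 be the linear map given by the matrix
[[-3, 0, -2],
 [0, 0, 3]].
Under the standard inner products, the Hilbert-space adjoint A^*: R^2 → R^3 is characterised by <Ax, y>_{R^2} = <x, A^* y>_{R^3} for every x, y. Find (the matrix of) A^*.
A^* = A^T =
[[-3, 0],
 [0, 0],
 [-2, 3]]

For real matrices with standard dot products, the defining identity <Ax, y> = <x, A^* y> gives (Ax)^T y = x^T (A^*) y, i.e. x^T A^T y = x^T (A^*) y. Since this holds for all x, y, we must have A^* = A^T. Therefore
A^* =
[[-3, 0],
 [0, 0],
 [-2, 3]].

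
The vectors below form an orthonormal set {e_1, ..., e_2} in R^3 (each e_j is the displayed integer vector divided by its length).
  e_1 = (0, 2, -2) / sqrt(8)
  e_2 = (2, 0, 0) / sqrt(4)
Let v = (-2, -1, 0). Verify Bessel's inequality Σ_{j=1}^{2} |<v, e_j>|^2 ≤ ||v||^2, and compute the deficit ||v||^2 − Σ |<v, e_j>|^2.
Σ |<v, e_j>|^2 = 9/2; ||v||^2 = 5; deficit = 1/2

Write each e_j = u_j / sqrt(<u_j, u_j>) where u_j is the displayed integer vector. Then <v, e_j> = <v, u_j> / sqrt(<u_j, u_j>), so |<v, e_j>|^2 = <v, u_j>^2 / <u_j, u_j>.
Coefficients: <v, e_1> = -2/sqrt(8), <v, e_2> = -4/sqrt(4).
Square and sum: Σ |<v, e_j>|^2 = 9/2.
Compute ||v||^2 = v·v = 5.
Deficit = 5 − 9/2 = 1/2 ≥ 0, confirming Bessel's inequality. (The deficit equals ||v − Σ <v,e_j> e_j||^2, the squared distance from v to span{e_j}.)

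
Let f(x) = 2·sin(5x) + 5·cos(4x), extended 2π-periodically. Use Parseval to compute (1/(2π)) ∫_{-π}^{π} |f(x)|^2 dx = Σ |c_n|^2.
Σ |c_n|^2 = 29/2

Expand |f|^2 and use orthogonality of {sin(nx), cos(mx)} on [-π, π]:
  ∫_{-π}^{π} sin(nx)^2 dx = π, ∫ cos(mx)^2 dx = π, and cross terms integrate to 0.
So ∫_{-π}^{π} f(x)^2 dx = 2^2 · π + 5^2 · π = (4 + 25)π.
Divide by 2π: (4 + 25)/2 = 29/2.
By Parseval, this equals Σ |c_n|^2.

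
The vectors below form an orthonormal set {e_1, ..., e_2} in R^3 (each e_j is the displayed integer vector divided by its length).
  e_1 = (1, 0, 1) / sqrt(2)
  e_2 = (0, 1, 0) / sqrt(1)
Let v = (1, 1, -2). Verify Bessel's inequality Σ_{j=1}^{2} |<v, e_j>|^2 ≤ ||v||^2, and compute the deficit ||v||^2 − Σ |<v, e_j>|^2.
Σ |<v, e_j>|^2 = 3/2; ||v||^2 = 6; deficit = 9/2

Write each e_j = u_j / sqrt(<u_j, u_j>) where u_j is the displayed integer vector. Then <v, e_j> = <v, u_j> / sqrt(<u_j, u_j>), so |<v, e_j>|^2 = <v, u_j>^2 / <u_j, u_j>.
Coefficients: <v, e_1> = -1/sqrt(2), <v, e_2> = 1/sqrt(1).
Square and sum: Σ |<v, e_j>|^2 = 3/2.
Compute ||v||^2 = v·v = 6.
Deficit = 6 − 3/2 = 9/2 ≥ 0, confirming Bessel's inequality. (The deficit equals ||v − Σ <v,e_j> e_j||^2, the squared distance from v to span{e_j}.)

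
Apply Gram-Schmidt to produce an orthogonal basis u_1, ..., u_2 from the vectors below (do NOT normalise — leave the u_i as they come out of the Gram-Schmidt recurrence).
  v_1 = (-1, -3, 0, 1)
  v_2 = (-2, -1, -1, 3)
Orthogonal basis:
  u_1 = (-1, -3, 0, 1)
  u_2 = (-14/11, 13/11, -1, 25/11)

Apply the Gram-Schmidt recurrence
  u_1 = v_1
  u_i = v_i − Σ_{j<i} ((v_i · u_j) / (u_j · u_j)) · u_j.

Step by step this gives:
  u_1 = (-1, -3, 0, 1)
  u_2 = (-14/11, 13/11, -1, 25/11)

Orthogonality check:
  u_2 · u_1 = 0 (should be 0)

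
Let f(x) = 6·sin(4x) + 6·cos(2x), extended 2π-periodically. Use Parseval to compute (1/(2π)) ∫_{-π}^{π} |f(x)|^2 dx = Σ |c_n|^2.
Σ |c_n|^2 = 36

Expand |f|^2 and use orthogonality of {sin(nx), cos(mx)} on [-π, π]:
  ∫_{-π}^{π} sin(nx)^2 dx = π, ∫ cos(mx)^2 dx = π, and cross terms integrate to 0.
So ∫_{-π}^{π} f(x)^2 dx = 6^2 · π + 6^2 · π = (36 + 36)π.
Divide by 2π: (36 + 36)/2 = 36.
By Parseval, this equals Σ |c_n|^2.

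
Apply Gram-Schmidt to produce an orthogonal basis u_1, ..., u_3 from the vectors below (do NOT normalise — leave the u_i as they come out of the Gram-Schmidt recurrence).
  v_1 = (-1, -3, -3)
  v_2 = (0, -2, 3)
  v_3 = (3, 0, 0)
Orthogonal basis:
  u_1 = (-1, -3, -3)
  u_2 = (-3/19, -47/19, 48/19)
  u_3 = (675/238, -135/238, -45/119)

Apply the Gram-Schmidt recurrence
  u_1 = v_1
  u_i = v_i − Σ_{j<i} ((v_i · u_j) / (u_j · u_j)) · u_j.

Step by step this gives:
  u_1 = (-1, -3, -3)
  u_2 = (-3/19, -47/19, 48/19)
  u_3 = (675/238, -135/238, -45/119)

Orthogonality check:
  u_2 · u_1 = 0 (should be 0)
  u_3 · u_1 = 0 (should be 0)
  u_3 · u_2 = 0 (should be 0)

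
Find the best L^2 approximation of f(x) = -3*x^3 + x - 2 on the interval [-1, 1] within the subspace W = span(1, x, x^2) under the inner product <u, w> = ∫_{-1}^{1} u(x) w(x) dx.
g(x) = -4*x/5 - 2

The best approximation g ∈ W is the orthogonal projection of f onto W. Writing g = a_0 + a_1 x + a_2 x^2, the coefficients solve the normal equations G · a = b where
  G_{ij} = <φ_i, φ_j> and b_i = <f, φ_i>, with φ_0 = 1, φ_1 = x, φ_2 = x^2.
G =
  [2, 0, 2/3]
  [0, 2/3, 0]
  [2/3, 0, 2/5],
b = (-4, -8/15, -4/3).
Solving gives a_0 = -2, a_1 = -4/5, a_2 = 0, so
  g(x) = -4*x/5 - 2.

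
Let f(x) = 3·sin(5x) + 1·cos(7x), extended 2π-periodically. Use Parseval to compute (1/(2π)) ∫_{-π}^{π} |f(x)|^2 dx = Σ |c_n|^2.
Σ |c_n|^2 = 5

Expand |f|^2 and use orthogonality of {sin(nx), cos(mx)} on [-π, π]:
  ∫_{-π}^{π} sin(nx)^2 dx = π, ∫ cos(mx)^2 dx = π, and cross terms integrate to 0.
So ∫_{-π}^{π} f(x)^2 dx = 3^2 · π + 1^2 · π = (9 + 1)π.
Divide by 2π: (9 + 1)/2 = 5.
By Parseval, this equals Σ |c_n|^2.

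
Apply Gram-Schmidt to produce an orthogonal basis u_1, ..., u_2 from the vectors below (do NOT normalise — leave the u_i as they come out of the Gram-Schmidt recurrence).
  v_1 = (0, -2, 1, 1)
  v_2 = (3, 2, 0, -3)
Orthogonal basis:
  u_1 = (0, -2, 1, 1)
  u_2 = (3, -1/3, 7/6, -11/6)

Apply the Gram-Schmidt recurrence
  u_1 = v_1
  u_i = v_i − Σ_{j<i} ((v_i · u_j) / (u_j · u_j)) · u_j.

Step by step this gives:
  u_1 = (0, -2, 1, 1)
  u_2 = (3, -1/3, 7/6, -11/6)

Orthogonality check:
  u_2 · u_1 = 0 (should be 0)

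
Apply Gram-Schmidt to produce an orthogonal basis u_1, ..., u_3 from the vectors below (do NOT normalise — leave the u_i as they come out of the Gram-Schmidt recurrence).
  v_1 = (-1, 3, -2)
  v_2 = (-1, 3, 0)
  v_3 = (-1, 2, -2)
Orthogonal basis:
  u_1 = (-1, 3, -2)
  u_2 = (-2/7, 6/7, 10/7)
  u_3 = (-3/10, -1/10, 0)

Apply the Gram-Schmidt recurrence
  u_1 = v_1
  u_i = v_i − Σ_{j<i} ((v_i · u_j) / (u_j · u_j)) · u_j.

Step by step this gives:
  u_1 = (-1, 3, -2)
  u_2 = (-2/7, 6/7, 10/7)
  u_3 = (-3/10, -1/10, 0)

Orthogonality check:
  u_2 · u_1 = 0 (should be 0)
  u_3 · u_1 = 0 (should be 0)
  u_3 · u_2 = 0 (should be 0)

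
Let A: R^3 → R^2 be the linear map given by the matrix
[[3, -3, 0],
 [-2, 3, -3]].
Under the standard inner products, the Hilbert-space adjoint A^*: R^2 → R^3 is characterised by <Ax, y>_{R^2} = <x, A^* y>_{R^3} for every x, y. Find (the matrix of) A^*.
A^* = A^T =
[[3, -2],
 [-3, 3],
 [0, -3]]

For real matrices with standard dot products, the defining identity <Ax, y> = <x, A^* y> gives (Ax)^T y = x^T (A^*) y, i.e. x^T A^T y = x^T (A^*) y. Since this holds for all x, y, we must have A^* = A^T. Therefore
A^* =
[[3, -2],
 [-3, 3],
 [0, -3]].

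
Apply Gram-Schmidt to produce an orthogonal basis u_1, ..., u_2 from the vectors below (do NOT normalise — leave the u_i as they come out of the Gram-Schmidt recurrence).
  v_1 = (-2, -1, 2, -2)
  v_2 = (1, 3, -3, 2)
Orthogonal basis:
  u_1 = (-2, -1, 2, -2)
  u_2 = (-17/13, 24/13, -9/13, -4/13)

Apply the Gram-Schmidt recurrence
  u_1 = v_1
  u_i = v_i − Σ_{j<i} ((v_i · u_j) / (u_j · u_j)) · u_j.

Step by step this gives:
  u_1 = (-2, -1, 2, -2)
  u_2 = (-17/13, 24/13, -9/13, -4/13)

Orthogonality check:
  u_2 · u_1 = 0 (should be 0)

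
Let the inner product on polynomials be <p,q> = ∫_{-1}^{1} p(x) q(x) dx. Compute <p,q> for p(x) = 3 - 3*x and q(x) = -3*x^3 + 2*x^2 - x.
<p,q> = 48/5

Expand the product: p(x)·q(x) = 9*x^4 - 15*x^3 + 9*x^2 - 3*x.
∫_{-1}^{1} of each monomial x^k gives [2/(k+1) if k even, 0 if k odd]. Integrating term-by-term (or equivalently evaluating the antiderivative F(x) = 9*x^5/5 - 15*x^4/4 + 3*x^3 - 3*x^2/2 at the endpoints):
  F(1) − F(−1) = -9/20 − (-201/20) = 48/5.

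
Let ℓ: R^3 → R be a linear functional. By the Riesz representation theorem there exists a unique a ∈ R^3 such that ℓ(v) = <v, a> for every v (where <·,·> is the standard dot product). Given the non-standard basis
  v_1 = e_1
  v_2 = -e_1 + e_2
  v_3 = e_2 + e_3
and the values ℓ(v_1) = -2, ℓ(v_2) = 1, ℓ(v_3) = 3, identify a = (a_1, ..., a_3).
a = (-2, -1, 4)

Write a = (a_1, ..., a_3) in the standard basis. For each basis vector v_i, ℓ(v_i) = <v_i, a> is a linear equation in the a_j's. Collect the n equations into a matrix system V a = ℓ, where row i of V is v_i (expressed in the standard basis). Since V is invertible (lower-triangular with 1s on the diagonal, up to permutation), solve by back-substitution:
  V =
[[1, 0, 0],
 [-1, 1, 0],
 [0, 1, 1]]
  V a = (-2, 1, 3)
Solving gives a = (-2, -1, 4).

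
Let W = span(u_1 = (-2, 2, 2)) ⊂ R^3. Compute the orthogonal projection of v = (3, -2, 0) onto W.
proj_W(v) = (5/3, -5/3, -5/3)

Set up U = [u_1 | ... | u_1] ∈ R^(3×1). The projector onto W = col(U) is P = U (U^T U)^(-1) U^T.
Compute U^T U =
  [12],
and U^T v = (-10).
Solve U^T U · c = U^T v for the coefficients: c = (-5/6). The projection is proj_W(v) = U c.
Check: (v - proj_W(v)) · u_1 = 0  (should be 0).
Result: proj_W(v) = (5/3, -5/3, -5/3).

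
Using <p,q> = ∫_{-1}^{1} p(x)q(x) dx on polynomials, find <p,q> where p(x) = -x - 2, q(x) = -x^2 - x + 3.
<p,q> = -10

Expand the product: p(x)·q(x) = x^3 + 3*x^2 - x - 6.
∫_{-1}^{1} of each monomial x^k gives [2/(k+1) if k even, 0 if k odd]. Integrating term-by-term (or equivalently evaluating the antiderivative F(x) = x^4/4 + x^3 - x^2/2 - 6*x at the endpoints):
  F(1) − F(−1) = -21/4 − (19/4) = -10.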